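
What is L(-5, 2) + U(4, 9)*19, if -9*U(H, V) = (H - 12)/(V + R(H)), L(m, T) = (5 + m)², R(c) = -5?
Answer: 38/9 ≈ 4.2222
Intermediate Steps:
U(H, V) = -(-12 + H)/(9*(-5 + V)) (U(H, V) = -(H - 12)/(9*(V - 5)) = -(-12 + H)/(9*(-5 + V)))
L(-5, 2) + U(4, 9)*19 = (5 - 5)² + ((12 - 1*4)/(9*(-5 + 9)))*19 = 0² + ((⅑)*(12 - 4)/4)*19 = 0 + ((⅑)*(¼)*8)*19 = 0 + (2/9)*19 = 0 + 38/9 = 38/9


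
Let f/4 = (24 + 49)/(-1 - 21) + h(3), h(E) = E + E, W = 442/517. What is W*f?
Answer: 52156/5687 ≈ 9.1711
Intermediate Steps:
W = 442/517 (W = 442*(1/517) = 442/517 ≈ 0.85493)
h(E) = 2*E
f = 118/11 (f = 4*((24 + 49)/(-1 - 21) + 2*3) = 4*(73/(-22) + 6) = 4*(73*(-1/22) + 6) = 4*(-73/22 + 6) = 4*(59/22) = 118/11 ≈ 10.727)
W*f = (442/517)*(118/11) = 52156/5687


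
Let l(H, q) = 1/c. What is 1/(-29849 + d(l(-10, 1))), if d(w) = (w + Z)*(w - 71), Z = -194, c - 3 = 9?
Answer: -144/2317979 ≈ -6.2123e-5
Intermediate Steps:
c = 12 (c = 3 + 9 = 12)
l(H, q) = 1/12
d(w) = (-194 + w)*(-71 + w) (d(w) = (w - 194)*(w - 71) = (-194 + w)*(-71 + w))
1/(-29849 + d(l(-10, 1))) = 1/(-29849 + (13774 + (1/12)² - 265*1/12)) = 1/(-29849 + (13774 + 1/144 - 265/12)) = 1/(-29849 + 1980277/144) = 1/(-2317979/144) = -144/2317979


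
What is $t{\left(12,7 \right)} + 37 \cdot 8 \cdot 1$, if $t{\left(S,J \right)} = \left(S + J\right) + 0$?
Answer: $315$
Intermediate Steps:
$t{\left(S,J \right)} = J + S$ ($t{\left(S,J \right)} = \left(J + S\right) + 0 = J + S$)
$t{\left(12,7 \right)} + 37 \cdot 8 \cdot 1 = \left(7 + 12\right) + 37 \cdot 8 \cdot 1 = 19 + 37 \cdot 8 = 19 + 296 = 315$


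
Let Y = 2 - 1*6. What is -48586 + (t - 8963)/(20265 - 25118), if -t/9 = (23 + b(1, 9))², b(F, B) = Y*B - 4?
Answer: -235776294/4853 ≈ -48584.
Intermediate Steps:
Y = -4 (Y = 2 - 6 = -4)
b(F, B) = -4 - 4*B (b(F, B) = -4*B - 4 = -4 - 4*B)
t = -2601 (t = -9*(23 + (-4 - 4*9))² = -9*(23 + (-4 - 36))² = -9*(23 - 40)² = -9*(-17)² = -9*289 = -2601)
-48586 + (t - 8963)/(20265 - 25118) = -48586 + (-2601 - 8963)/(20265 - 25118) = -48586 - 11564/(-4853) = -48586 - 11564*(-1/4853) = -48586 + 11564/4853 = -235776294/4853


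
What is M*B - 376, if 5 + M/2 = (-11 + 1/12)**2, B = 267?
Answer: 1454225/24 ≈ 60593.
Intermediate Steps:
M = 16441/72 (M = -10 + 2*(-11 + 1/12)**2 = -10 + 2*(-131/12)**2 = -10 + 2*(17161/144) = -10 + 17161/72 = 16441/72 ≈ 228.35)
M*B - 376 = (16441/72)*267 - 376 = 1463249/24 - 376 = 1454225/24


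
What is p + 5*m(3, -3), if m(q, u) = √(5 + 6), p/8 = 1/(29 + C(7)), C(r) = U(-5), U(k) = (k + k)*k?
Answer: 8/79 + 5*√11 ≈ 16.684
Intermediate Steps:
U(k) = 2*k² (U(k) = (2*k)*k = 2*k²)
C(r) = 50 (C(r) = 2*(-5)² = 2*25 = 50)
p = 8/79 (p = 8/(29 + 50) = 8/79 ≈ 0.10127)
m(q, u) = √11
p + 5*m(3, -3) = 8/79 + 5*√11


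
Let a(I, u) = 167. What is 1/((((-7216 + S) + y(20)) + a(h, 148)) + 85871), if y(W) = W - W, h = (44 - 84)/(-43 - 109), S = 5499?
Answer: 1/84321 ≈ 1.1859e-5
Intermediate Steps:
h = 5/19 (h = -40/(-152) = -40*(-1/152) = 5/19 ≈ 0.26316)
y(W) = 0
1/((((-7216 + S) + y(20)) + a(h, 148)) + 85871) = 1/((((-7216 + 5499) + 0) + 167) + 85871) = 1/(((-1717 + 0) + 167) + 85871) = 1/((-1717 + 167) + 85871) = 1/(-1550 + 85871) = 1/84321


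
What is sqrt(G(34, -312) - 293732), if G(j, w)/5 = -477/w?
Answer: I*sqrt(794230658)/52 ≈ 541.96*I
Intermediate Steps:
G(j, w) = -2385/w (G(j, w) = 5*(-477/w) = -2385/w)
sqrt(G(34, -312) - 293732) = sqrt(-2385/(-312) - 293732) = sqrt(-2385*(-1/312) - 293732) = sqrt(795/104 - 293732) = sqrt(-30547333/104) = I*sqrt(794230658)/52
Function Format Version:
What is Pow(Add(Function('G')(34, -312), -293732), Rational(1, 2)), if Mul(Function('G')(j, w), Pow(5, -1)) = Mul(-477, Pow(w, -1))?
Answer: Mul(Rational(1, 52), I, Pow(794230658, Rational(1, 2))) ≈ Mul(541.96, I)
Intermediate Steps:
Function('G')(j, w) = Mul(-2385, Pow(w, -1)) (Function('G')(j, w) = Mul(5, Mul(-477, Pow(w, -1))) = Mul(-2385, Pow(w, -1)))
Pow(Add(Function('G')(34, -312), -293732), Rational(1, 2)) = Pow(Add(Mul(-2385, Pow(-312, -1)), -293732), Rational(1, 2)) = Pow(Add(Mul(-2385, Rational(-1, 312)), -293732), Rational(1, 2)) = Pow(Add(Rational(795, 104), -293732), Rational(1, 2)) = Pow(Rational(-30547333, 104), Rational(1, 2)) = Mul(Rational(1, 52), I, Pow(794230658, Rational(1, 2)))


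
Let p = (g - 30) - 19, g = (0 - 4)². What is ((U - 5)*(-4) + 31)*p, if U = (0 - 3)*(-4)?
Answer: -99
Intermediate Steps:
g = 16 (g = (-4)² = 16)
U = 12 (U = -3*(-4) = 12)
p = -33 (p = (16 - 30) - 19 = -14 - 19 = -33)
((U - 5)*(-4) + 31)*p = ((12 - 5)*(-4) + 31)*(-33) = (7*(-4) + 31)*(-33) = (-28 + 31)*(-33) = 3*(-33) = -99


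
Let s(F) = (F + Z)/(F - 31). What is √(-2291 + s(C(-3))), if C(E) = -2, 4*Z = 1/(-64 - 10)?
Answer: I*√54646819590/4884 ≈ 47.864*I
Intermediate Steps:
Z = -1/296 (Z = 1/(4*(-64 - 10)) = (¼)/(-74) = (¼)*(-1/74) = -1/296 ≈ -0.0033784)
s(F) = (-1/296 + F)/(-31 + F) (s(F) = (F - 1/296)/(F - 31) = (-1/296 + F)/(-31 + F))
√(-2291 + s(C(-3))) = √(-2291 + (-1/296 - 2)/(-31 - 2)) = √(-2291 - 593/296/(-33)) = √(-2291 - 1/33*(-593/296)) = √(-2291 + 593/9768) = √(-22377895/9768) = I*√54646819590/4884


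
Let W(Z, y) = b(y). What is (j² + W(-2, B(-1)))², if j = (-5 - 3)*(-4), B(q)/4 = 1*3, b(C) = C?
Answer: 1073296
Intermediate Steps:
B(q) = 12 (B(q) = 4*(1*3) = 4*3 = 12)
W(Z, y) = y
j = 32 (j = -8*(-4) = 32)
(j² + W(-2, B(-1)))² = (32² + 12)² = (1024 + 12)² = 1036² = 1073296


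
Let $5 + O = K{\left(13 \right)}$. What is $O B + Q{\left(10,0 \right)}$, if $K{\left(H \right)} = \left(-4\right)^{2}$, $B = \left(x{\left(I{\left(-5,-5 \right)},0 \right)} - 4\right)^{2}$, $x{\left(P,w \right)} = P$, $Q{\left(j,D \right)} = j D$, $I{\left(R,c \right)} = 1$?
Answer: $99$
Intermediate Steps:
$Q{\left(j,D \right)} = D j$
$B = 9$ ($B = \left(1 - 4\right)^{2} = \left(-3\right)^{2} = 9$)
$K{\left(H \right)} = 16$
$O = 11$ ($O = -5 + 16 = 11$)
$O B + Q{\left(10,0 \right)} = 11 \cdot 9 + 0 \cdot 10 = 99 + 0 = 99$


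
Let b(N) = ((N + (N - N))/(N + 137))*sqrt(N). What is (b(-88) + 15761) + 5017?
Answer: 20778 - 176*I*sqrt(22)/49 ≈ 20778.0 - 16.847*I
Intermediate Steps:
b(N) = N**(3/2)/(137 + N) (b(N) = ((N + 0)/(137 + N))*sqrt(N) = (N/(137 + N))*sqrt(N) = N**(3/2)/(137 + N))
(b(-88) + 15761) + 5017 = ((-88)**(3/2)/(137 - 88) + 15761) + 5017 = (-176*I*sqrt(22)/49 + 15761) + 5017 = (15761 - 176*I*sqrt(22)/49) + 5017 = 20778 - 176*I*sqrt(22)/49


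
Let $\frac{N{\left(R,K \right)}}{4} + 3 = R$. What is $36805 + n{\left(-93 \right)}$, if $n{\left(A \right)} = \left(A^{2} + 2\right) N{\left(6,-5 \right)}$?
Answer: $140617$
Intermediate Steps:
$N{\left(R,K \right)} = -12 + 4 R$
$n{\left(A \right)} = 24 + 12 A^{2}$ ($n{\left(A \right)} = \left(A^{2} + 2\right) \left(-12 + 4 \cdot 6\right) = \left(2 + A^{2}\right) \left(-12 + 24\right) = \left(2 + A^{2}\right) 12 = 24 + 12 A^{2}$)
$36805 + n{\left(-93 \right)} = 36805 + \left(24 + 12 \left(-93\right)^{2}\right) = 36805 + \left(24 + 12 \cdot 8649\right) = 36805 + \left(24 + 103788\right) = 36805 + 103812 = 140617$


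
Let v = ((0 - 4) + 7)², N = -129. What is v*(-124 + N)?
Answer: -2277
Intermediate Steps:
v = 9 (v = (-4 + 7)² = 3² = 9)
v*(-124 + N) = 9*(-124 - 129) = 9*(-253) = -2277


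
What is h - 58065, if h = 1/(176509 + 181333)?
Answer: -20778095729/357842 ≈ -58065.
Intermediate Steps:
h = 1/357842 ≈ 2.7945e-6
h - 58065 = 1/357842 - 58065 = -20778095729/357842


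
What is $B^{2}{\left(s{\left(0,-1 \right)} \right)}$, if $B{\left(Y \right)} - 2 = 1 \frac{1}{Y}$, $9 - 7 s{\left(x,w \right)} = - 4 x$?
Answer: $\frac{625}{81} \approx 7.716$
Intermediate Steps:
$s{\left(x,w \right)} = \frac{9}{7} + \frac{4 x}{7}$ ($s{\left(x,w \right)} = \frac{9}{7} - \frac{\left(-4\right) x}{7} = \frac{9}{7} + \frac{4 x}{7}$)
$B{\left(Y \right)} = 2 + \frac{1}{Y}$ ($B{\left(Y \right)} = 2 + 1 \frac{1}{Y} = 2 + \frac{1}{Y}$)
$B^{2}{\left(s{\left(0,-1 \right)} \right)} = \left(2 + \frac{1}{\frac{9}{7} + \frac{4}{7} \cdot 0}\right)^{2} = \left(2 + \frac{1}{\frac{9}{7} + 0}\right)^{2} = \left(2 + \frac{1}{\frac{9}{7}}\right)^{2} = \left(2 + \frac{7}{9}\right)^{2} = \left(\frac{25}{9}\right)^{2} = \frac{625}{81}$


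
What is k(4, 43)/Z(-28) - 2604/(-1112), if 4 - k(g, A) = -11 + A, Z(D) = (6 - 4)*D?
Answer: 395/139 ≈ 2.8417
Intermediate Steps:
Z(D) = 2*D
k(g, A) = 15 - A (k(g, A) = 4 - (-11 + A) = 4 + (11 - A) = 15 - A)
k(4, 43)/Z(-28) - 2604/(-1112) = (15 - 1*43)/((2*(-28))) - 2604/(-1112) = (15 - 43)/(-56) - 2604*(-1/1112) = -28*(-1/56) + 651/278 = ½ + 651/278 = 395/139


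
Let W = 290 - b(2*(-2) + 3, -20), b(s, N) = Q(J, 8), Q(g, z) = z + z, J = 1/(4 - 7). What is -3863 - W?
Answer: -4137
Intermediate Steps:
J = -⅓ (J = 1/(-3) = -⅓ ≈ -0.33333)
Q(g, z) = 2*z
b(s, N) = 16 (b(s, N) = 2*8 = 16)
W = 274 (W = 290 - 1*16 = 290 - 16 = 274)
-3863 - W = -3863 - 1*274 = -3863 - 274 = -4137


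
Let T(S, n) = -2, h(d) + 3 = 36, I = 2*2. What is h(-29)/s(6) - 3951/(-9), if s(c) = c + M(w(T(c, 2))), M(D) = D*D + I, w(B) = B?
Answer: 6179/14 ≈ 441.36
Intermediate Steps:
I = 4
h(d) = 33 (h(d) = -3 + 36 = 33)
M(D) = 4 + D² (M(D) = D*D + 4 = D² + 4 = 4 + D²)
s(c) = 8 + c (s(c) = c + (4 + (-2)²) = c + (4 + 4) = c + 8 = 8 + c)
h(-29)/s(6) - 3951/(-9) = 33/(8 + 6) - 3951/(-9) = 33/14 - 3951*(-⅑) = 33*(1/14) + 439 = 33/14 + 439 = 6179/14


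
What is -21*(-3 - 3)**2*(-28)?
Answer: 21168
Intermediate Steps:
-21*(-3 - 3)**2*(-28) = -21*(-6)**2*(-28) = -21*36*(-28) = -756*(-28) = 21168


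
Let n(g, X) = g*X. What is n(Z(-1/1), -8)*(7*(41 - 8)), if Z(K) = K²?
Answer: -1848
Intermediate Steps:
n(g, X) = X*g
n(Z(-1/1), -8)*(7*(41 - 8)) = (-8*(-1/1)²)*(7*(41 - 8)) = (-8*(-1*1)²)*(7*33) = -8*(-1)²*231 = -8*1*231 = -8*231 = -1848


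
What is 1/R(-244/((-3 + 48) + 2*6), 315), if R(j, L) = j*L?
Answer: -19/25620 ≈ -0.00074161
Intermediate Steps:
R(j, L) = L*j
1/R(-244/((-3 + 48) + 2*6), 315) = 1/(315*(-244/((-3 + 48) + 2*6))) = 1/(315*(-244/(45 + 12))) = 1/(315*(-244/57)) = 1/(-25620/19) = -19/25620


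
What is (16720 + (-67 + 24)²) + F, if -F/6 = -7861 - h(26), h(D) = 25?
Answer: 65885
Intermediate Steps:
F = 47316 (F = -6*(-7861 - 1*25) = -6*(-7861 - 25) = -6*(-7886) = 47316)
(16720 + (-67 + 24)²) + F = (16720 + (-67 + 24)²) + 47316 = (16720 + (-43)²) + 47316 = (16720 + 1849) + 47316 = 18569 + 47316 = 65885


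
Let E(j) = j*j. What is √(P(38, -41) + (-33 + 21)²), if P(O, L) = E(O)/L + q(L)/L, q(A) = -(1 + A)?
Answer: 2*√45305/41 ≈ 10.383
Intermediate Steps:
q(A) = -1 - A
E(j) = j²
P(O, L) = O²/L + (-1 - L)/L
√(P(38, -41) + (-33 + 21)²) = √((-1 + 38² - 1*(-41))/(-41) + (-33 + 21)²) = √(-(-1 + 1444 + 41)/41 + (-12)²) = √(-1/41*1484 + 144) = √(-1484/41 + 144) = √(4420/41) = 2*√45305/41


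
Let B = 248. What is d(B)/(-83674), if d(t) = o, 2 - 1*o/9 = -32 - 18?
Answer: -234/41837 ≈ -0.0055931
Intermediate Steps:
o = 468 (o = 18 - 9*(-32 - 18) = 18 - 9*(-50) = 18 + 450 = 468)
d(t) = 468
d(B)/(-83674) = 468/(-83674) = 468*(-1/83674) = -234/41837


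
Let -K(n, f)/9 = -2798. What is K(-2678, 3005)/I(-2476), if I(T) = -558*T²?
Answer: -1399/190047856 ≈ -7.3613e-6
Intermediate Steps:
K(n, f) = 25182 (K(n, f) = -9*(-2798) = 25182)
K(-2678, 3005)/I(-2476) = 25182/((-558*(-2476)²)) = 25182/((-558*6130576)) = 25182/(-3420861408) = 25182*(-1/3420861408) = -1399/190047856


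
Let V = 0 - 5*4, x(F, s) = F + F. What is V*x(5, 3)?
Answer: -200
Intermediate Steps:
x(F, s) = 2*F
V = -20 (V = 0 - 20 = -20)
V*x(5, 3) = -40*5 = -20*10 = -200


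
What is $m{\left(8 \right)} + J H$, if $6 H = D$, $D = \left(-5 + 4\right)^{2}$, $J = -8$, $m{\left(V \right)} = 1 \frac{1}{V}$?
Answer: $- \frac{29}{24} \approx -1.2083$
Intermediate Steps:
$m{\left(V \right)} = \frac{1}{V}$
$D = 1$ ($D = \left(-1\right)^{2} = 1$)
$H = \frac{1}{6}$ ($H = \frac{1}{6} \cdot 1 = \frac{1}{6} \approx 0.16667$)
$m{\left(8 \right)} + J H = \frac{1}{8} - \frac{4}{3} = - \frac{29}{24}$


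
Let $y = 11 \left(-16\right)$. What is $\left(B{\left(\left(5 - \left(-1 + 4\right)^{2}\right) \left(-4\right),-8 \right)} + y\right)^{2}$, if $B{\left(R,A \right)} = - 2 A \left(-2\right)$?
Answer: $43264$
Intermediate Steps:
$y = -176$
$B{\left(R,A \right)} = 4 A$
$\left(B{\left(\left(5 - \left(-1 + 4\right)^{2}\right) \left(-4\right),-8 \right)} + y\right)^{2} = \left(4 \left(-8\right) - 176\right)^{2} = \left(-32 - 176\right)^{2} = \left(-208\right)^{2} = 43264$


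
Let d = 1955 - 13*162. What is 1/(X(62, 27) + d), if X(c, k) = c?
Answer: -1/89 ≈ -0.011236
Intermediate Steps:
d = -151 (d = 1955 - 2106 = -151)
1/(X(62, 27) + d) = 1/(62 - 151) = 1/(-89) = -1/89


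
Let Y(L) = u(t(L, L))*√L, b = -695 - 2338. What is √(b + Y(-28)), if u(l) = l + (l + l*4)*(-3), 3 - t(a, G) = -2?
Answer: √(-3033 - 140*I*√7) ≈ 3.3566 - 55.175*I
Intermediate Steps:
b = -3033
t(a, G) = 5 (t(a, G) = 3 - 1*(-2) = 3 + 2 = 5)
u(l) = -14*l (u(l) = l + (l + 4*l)*(-3) = l + (5*l)*(-3) = l - 15*l = -14*l)
Y(L) = -70*√L (Y(L) = (-14*5)*√L = -70*√L)
√(b + Y(-28)) = √(-3033 - 140*I*√7)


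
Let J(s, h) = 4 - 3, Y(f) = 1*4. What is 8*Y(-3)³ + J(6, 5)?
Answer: 513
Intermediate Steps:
Y(f) = 4
J(s, h) = 1
8*Y(-3)³ + J(6, 5) = 8*4³ + 1 = 8*64 + 1 = 512 + 1 = 513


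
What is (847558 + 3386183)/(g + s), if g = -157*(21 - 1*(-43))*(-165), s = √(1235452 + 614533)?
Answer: 1403840775744/549739375283 - 4233741*√1849985/2748696876415 ≈ 2.5516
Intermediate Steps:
s = √1849985 ≈ 1360.1
g = 1657920 (g = -157*(21 + 43)*(-165) = -157*64*(-165) = -10048*(-165) = 1657920)
(847558 + 3386183)/(g + s) = (847558 + 3386183)/(1657920 + √1849985) = 4233741/(1657920 + √1849985)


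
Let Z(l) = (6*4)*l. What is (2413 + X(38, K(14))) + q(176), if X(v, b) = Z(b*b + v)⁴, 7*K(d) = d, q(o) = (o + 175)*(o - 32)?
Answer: 1032386105053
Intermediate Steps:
q(o) = (-32 + o)*(175 + o) (q(o) = (175 + o)*(-32 + o) = (-32 + o)*(175 + o))
Z(l) = 24*l
K(d) = d/7
X(v, b) = (24*v + 24*b²)⁴ (X(v, b) = (24*(b*b + v))⁴ = (24*(b² + v))⁴ = (24*(v + b²))⁴ = (24*v + 24*b²)⁴)
(2413 + X(38, K(14))) + q(176) = (2413 + 331776*(38 + ((⅐)*14)²)⁴) + (-5600 + 176² + 143*176) = (2413 + 331776*(38 + 2²)⁴) + (-5600 + 30976 + 25168) = (2413 + 331776*(38 + 4)⁴) + 50544 = (2413 + 331776*42⁴) + 50544 = (2413 + 331776*3111696) + 50544 = (2413 + 1032386052096) + 50544 = 1032386054509 + 50544 = 1032386105053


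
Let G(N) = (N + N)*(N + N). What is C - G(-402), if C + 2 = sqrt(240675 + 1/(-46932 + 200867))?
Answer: -646418 + sqrt(5703031003505810)/153935 ≈ -6.4593e+5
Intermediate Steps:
G(N) = 4*N**2 (G(N) = (2*N)*(2*N) = 4*N**2)
C = -2 + sqrt(5703031003505810)/153935 (C = -2 + sqrt(240675 + 1/(-46932 + 200867)) = -2 + sqrt(240675 + 1/153935) = -2 + sqrt(37048306126/153935) = -2 + sqrt(5703031003505810)/153935 ≈ 488.59)
C - G(-402) = (-2 + sqrt(5703031003505810)/153935) - 4*(-402)**2 = (-2 + sqrt(5703031003505810)/153935) - 4*161604 = (-2 + sqrt(5703031003505810)/153935) - 1*646416 = (-2 + sqrt(5703031003505810)/153935) - 646416 = -646418 + sqrt(5703031003505810)/153935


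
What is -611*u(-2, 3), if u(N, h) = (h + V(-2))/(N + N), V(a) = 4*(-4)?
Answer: -7943/4 ≈ -1985.8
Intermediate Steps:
V(a) = -16
u(N, h) = (-16 + h)/(2*N) (u(N, h) = (h - 16)/(N + N) = (-16 + h)/((2*N)) = (-16 + h)*(1/(2*N)) = (-16 + h)/(2*N))
-611*u(-2, 3) = -611*(-16 + 3)/(2*(-2)) = -611*(-1)*(-13)/(2*2) = -611*13/4 = -7943/4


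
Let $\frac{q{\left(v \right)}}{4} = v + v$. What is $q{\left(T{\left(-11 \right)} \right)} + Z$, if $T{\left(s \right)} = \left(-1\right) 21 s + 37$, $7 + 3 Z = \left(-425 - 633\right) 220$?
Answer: $-75445$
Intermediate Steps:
$Z = -77589$ ($Z = - \frac{7}{3} + \frac{\left(-425 - 633\right) 220}{3} = - \frac{7}{3} + \frac{\left(-1058\right) 220}{3} = - \frac{7}{3} + \frac{1}{3} \left(-232760\right) = - \frac{7}{3} - \frac{232760}{3} = -77589$)
$T{\left(s \right)} = 37 - 21 s$ ($T{\left(s \right)} = - 21 s + 37 = 37 - 21 s$)
$q{\left(v \right)} = 8 v$ ($q{\left(v \right)} = 4 \left(v + v\right) = 4 \cdot 2 v = 8 v$)
$q{\left(T{\left(-11 \right)} \right)} + Z = 8 \left(37 - -231\right) - 77589 = 8 \left(37 + 231\right) - 77589 = 8 \cdot 268 - 77589 = 2144 - 77589 = -75445$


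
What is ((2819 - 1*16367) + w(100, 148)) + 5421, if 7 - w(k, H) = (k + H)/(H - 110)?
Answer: -154404/19 ≈ -8126.5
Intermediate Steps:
w(k, H) = 7 - (H + k)/(-110 + H) (w(k, H) = 7 - (k + H)/(H - 110) = 7 - (H + k)/(-110 + H))
((2819 - 1*16367) + w(100, 148)) + 5421 = ((2819 - 1*16367) + (-770 - 1*100 + 6*148)/(-110 + 148)) + 5421 = ((2819 - 16367) + (-770 - 100 + 888)/38) + 5421 = (-13548 + (1/38)*18) + 5421 = (-13548 + 9/19) + 5421 = -257403/19 + 5421 = -154404/19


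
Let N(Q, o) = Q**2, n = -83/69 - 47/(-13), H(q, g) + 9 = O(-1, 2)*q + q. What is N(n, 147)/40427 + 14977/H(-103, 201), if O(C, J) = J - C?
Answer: -487168806800795/13694257706103 ≈ -35.575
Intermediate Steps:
H(q, g) = -9 + 4*q (H(q, g) = -9 + ((2 - 1*(-1))*q + q) = -9 + ((2 + 1)*q + q) = -9 + (3*q + q) = -9 + 4*q)
n = 2164/897 (n = -83*1/69 - 47*(-1/13) = -83/69 + 47/13 = 2164/897 ≈ 2.4125)
N(n, 147)/40427 + 14977/H(-103, 201) = (2164/897)**2/40427 + 14977/(-9 + 4*(-103)) = (4682896/804609)*(1/40427) + 14977/(-9 - 412) = 4682896/32527928043 + 14977/(-421) = 4682896/32527928043 + 14977*(-1/421) = 4682896/32527928043 - 14977/421 = -487168806800795/13694257706103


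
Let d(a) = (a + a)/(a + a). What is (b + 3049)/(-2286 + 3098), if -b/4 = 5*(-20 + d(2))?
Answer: 3429/812 ≈ 4.2229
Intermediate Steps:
d(a) = 1 (d(a) = (2*a)/((2*a)) = (2*a)*(1/(2*a)) = 1)
b = 380 (b = -20*(-20 + 1) = -20*(-19) = -4*(-95) = 380)
(b + 3049)/(-2286 + 3098) = (380 + 3049)/(-2286 + 3098) = 3429/812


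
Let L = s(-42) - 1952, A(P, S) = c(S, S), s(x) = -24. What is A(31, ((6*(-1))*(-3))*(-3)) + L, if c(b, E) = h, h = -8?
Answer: -1984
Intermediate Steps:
c(b, E) = -8
A(P, S) = -8
L = -1976 (L = -24 - 1952 = -1976)
A(31, ((6*(-1))*(-3))*(-3)) + L = -8 - 1976 = -1984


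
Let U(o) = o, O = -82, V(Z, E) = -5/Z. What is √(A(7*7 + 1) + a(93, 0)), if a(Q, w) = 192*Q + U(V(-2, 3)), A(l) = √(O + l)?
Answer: √(71434 + 16*I*√2)/2 ≈ 133.64 + 0.021165*I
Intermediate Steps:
A(l) = √(-82 + l)
a(Q, w) = 5/2 + 192*Q (a(Q, w) = 192*Q - 5/(-2) = 192*Q - 5*(-½) = 192*Q + 5/2 = 5/2 + 192*Q)
√(A(7*7 + 1) + a(93, 0)) = √(√(-82 + (7*7 + 1)) + (5/2 + 192*93)) = √(√(-82 + (49 + 1)) + (5/2 + 17856)) = √(√(-82 + 50) + 35717/2) = √(√(-32) + 35717/2) = √(4*I*√2 + 35717/2) = √(35717/2 + 4*I*√2)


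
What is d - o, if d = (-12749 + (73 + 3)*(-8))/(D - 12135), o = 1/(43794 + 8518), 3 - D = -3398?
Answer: 349361325/228446504 ≈ 1.5293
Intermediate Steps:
D = 3401 (D = 3 - 1*(-3398) = 3 + 3398 = 3401)
o = 1/52312 ≈ 1.9116e-5
d = 13357/8734 (d = (-12749 + (73 + 3)*(-8))/(3401 - 12135) = (-12749 + 76*(-8))/(-8734) = (-12749 - 608)*(-1/8734) = -13357*(-1/8734) = 13357/8734 ≈ 1.5293)
d - o = 13357/8734 - 1*1/52312 = 13357/8734 - 1/52312 = 349361325/228446504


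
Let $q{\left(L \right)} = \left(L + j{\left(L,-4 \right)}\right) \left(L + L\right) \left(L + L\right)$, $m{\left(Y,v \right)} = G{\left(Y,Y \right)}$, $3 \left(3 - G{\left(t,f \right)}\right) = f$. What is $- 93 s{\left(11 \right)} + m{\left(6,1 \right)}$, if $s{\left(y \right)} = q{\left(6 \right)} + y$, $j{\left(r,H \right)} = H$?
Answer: $-27806$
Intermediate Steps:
$G{\left(t,f \right)} = 3 - \frac{f}{3}$
$m{\left(Y,v \right)} = 3 - \frac{Y}{3}$
$q{\left(L \right)} = 4 L^{2} \left(-4 + L\right)$ ($q{\left(L \right)} = \left(L - 4\right) \left(L + L\right) \left(L + L\right) = \left(-4 + L\right) 2 L 2 L = 2 L \left(-4 + L\right) 2 L = 4 L^{2} \left(-4 + L\right)$)
$s{\left(y \right)} = 288 + y$ ($s{\left(y \right)} = 4 \cdot 6^{2} \left(-4 + 6\right) + y = 4 \cdot 36 \cdot 2 + y = 288 + y$)
$- 93 s{\left(11 \right)} + m{\left(6,1 \right)} = - 93 \left(288 + 11\right) + \left(3 - 2\right) = \left(-93\right) 299 + \left(3 - 2\right) = -27807 + 1 = -27806$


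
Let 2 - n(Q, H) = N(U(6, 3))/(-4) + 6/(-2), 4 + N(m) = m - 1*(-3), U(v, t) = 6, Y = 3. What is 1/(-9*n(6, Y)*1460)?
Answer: -1/82125 ≈ -1.2177e-5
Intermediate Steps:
N(m) = -1 + m (N(m) = -4 + (m - 1*(-3)) = -4 + (m + 3) = -4 + (3 + m) = -1 + m)
n(Q, H) = 25/4 (n(Q, H) = 2 - ((-1 + 6)/(-4) + 6/(-2)) = 2 - (5*(-1/4) + 6*(-1/2)) = 2 - (-5/4 - 3) = 2 - 1*(-17/4) = 2 + 17/4 = 25/4)
1/(-9*n(6, Y)*1460) = 1/(-9*25/4*1460) = 1/(-225/4*1460) = 1/(-82125) = -1/82125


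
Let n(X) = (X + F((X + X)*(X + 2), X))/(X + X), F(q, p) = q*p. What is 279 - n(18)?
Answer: -163/2 ≈ -81.500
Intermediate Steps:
F(q, p) = p*q
n(X) = (X + 2*X**2*(2 + X))/(2*X) (n(X) = (X + X*((X + X)*(X + 2)))/(X + X) = (X + X*((2*X)*(2 + X)))/((2*X)) = (X + X*(2*X*(2 + X)))*(1/(2*X)) = (X + 2*X**2*(2 + X))*(1/(2*X)) = (X + 2*X**2*(2 + X))/(2*X))
279 - n(18) = 279 - (1/2 + 18*(2 + 18)) = 279 - (1/2 + 18*20) = 279 - (1/2 + 360) = 279 - 1*721/2 = 279 - 721/2 = -163/2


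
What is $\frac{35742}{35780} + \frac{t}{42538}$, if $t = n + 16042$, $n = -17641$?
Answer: $\frac{182897622}{190251205} \approx 0.96135$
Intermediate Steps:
$t = -1599$ ($t = -17641 + 16042 = -1599$)
$\frac{35742}{35780} + \frac{t}{42538} = \frac{35742}{35780} - \frac{1599}{42538} = 35742 \cdot \frac{1}{35780} - \frac{1599}{42538} = \frac{17871}{17890} - \frac{1599}{42538} = \frac{182897622}{190251205}$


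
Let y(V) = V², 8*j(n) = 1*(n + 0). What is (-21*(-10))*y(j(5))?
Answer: 2625/32 ≈ 82.031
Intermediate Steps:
j(n) = n/8 (j(n) = (1*(n + 0))/8 = (1*n)/8 = n/8)
(-21*(-10))*y(j(5)) = (-21*(-10))*((⅛)*5)² = 210*(5/8)² = 210*(25/64) = 2625/32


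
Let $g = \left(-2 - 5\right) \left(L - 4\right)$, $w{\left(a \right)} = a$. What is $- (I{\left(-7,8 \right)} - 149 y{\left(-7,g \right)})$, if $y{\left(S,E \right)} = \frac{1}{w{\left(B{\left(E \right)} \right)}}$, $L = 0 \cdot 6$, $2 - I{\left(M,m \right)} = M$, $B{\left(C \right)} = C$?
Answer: $- \frac{103}{28} \approx -3.6786$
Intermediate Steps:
$I{\left(M,m \right)} = 2 - M$
$L = 0$
$g = 28$ ($g = \left(-2 - 5\right) \left(0 - 4\right) = \left(-7\right) \left(-4\right) = 28$)
$y{\left(S,E \right)} = \frac{1}{E}$
$- (I{\left(-7,8 \right)} - 149 y{\left(-7,g \right)}) = - (\left(2 - -7\right) - \frac{149}{28}) = - (\left(2 + 7\right) - \frac{149}{28}) = - (9 - \frac{149}{28}) = \left(-1\right) \frac{103}{28} = - \frac{103}{28}$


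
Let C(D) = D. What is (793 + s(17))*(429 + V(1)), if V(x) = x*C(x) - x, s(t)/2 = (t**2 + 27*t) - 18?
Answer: 966537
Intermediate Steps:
s(t) = -36 + 2*t**2 + 54*t (s(t) = 2*((t**2 + 27*t) - 18) = 2*(-18 + t**2 + 27*t) = -36 + 2*t**2 + 54*t)
V(x) = x**2 - x (V(x) = x*x - x = x**2 - x)
(793 + s(17))*(429 + V(1)) = (793 + (-36 + 2*17**2 + 54*17))*(429 + 1*(-1 + 1)) = (793 + (-36 + 2*289 + 918))*(429 + 1*0) = (793 + (-36 + 578 + 918))*(429 + 0) = (793 + 1460)*429 = 2253*429 = 966537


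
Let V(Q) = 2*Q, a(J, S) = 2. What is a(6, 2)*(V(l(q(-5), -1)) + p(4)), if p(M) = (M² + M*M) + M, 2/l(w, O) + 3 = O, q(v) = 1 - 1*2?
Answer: 70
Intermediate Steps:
q(v) = -1 (q(v) = 1 - 2 = -1)
l(w, O) = 2/(-3 + O)
p(M) = M + 2*M² (p(M) = (M² + M²) + M = 2*M² + M = M + 2*M²)
a(6, 2)*(V(l(q(-5), -1)) + p(4)) = 2*(2*(2/(-3 - 1)) + 4*(1 + 2*4)) = 2*(2*(2/(-4)) + 4*(1 + 8)) = 2*(2*(2*(-¼)) + 4*9) = 2*(2*(-½) + 36) = 2*(-1 + 36) = 2*35 = 70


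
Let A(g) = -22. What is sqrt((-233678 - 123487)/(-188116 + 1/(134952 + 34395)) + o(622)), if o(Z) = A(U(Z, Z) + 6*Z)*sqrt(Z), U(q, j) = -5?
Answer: sqrt(1926857707723674535005 - 22326938025184184106022*sqrt(622))/31856880251 ≈ 23.383*I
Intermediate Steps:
o(Z) = -22*sqrt(Z)
sqrt((-233678 - 123487)/(-188116 + 1/(134952 + 34395)) + o(622)) = sqrt((-233678 - 123487)/(-188116 + 1/(134952 + 34395)) - 22*sqrt(622)) = sqrt(-357165/(-188116 + 1/169347) - 22*sqrt(622)) = sqrt(-357165/(-31856880251/169347) - 22*sqrt(622)) = sqrt(-357165*(-169347/31856880251) - 22*sqrt(622)) = sqrt(60484821255/31856880251 - 22*sqrt(622))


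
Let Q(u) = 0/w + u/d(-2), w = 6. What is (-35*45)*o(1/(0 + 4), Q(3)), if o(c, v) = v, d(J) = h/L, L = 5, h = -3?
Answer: 7875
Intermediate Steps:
d(J) = -3/5
Q(u) = -5*u/3 (Q(u) = 0/6 + u/(-3/5) = 0*(1/6) + u*(-5/3) = 0 - 5*u/3 = -5*u/3)
(-35*45)*o(1/(0 + 4), Q(3)) = (-35*45)*(-5/3*3) = -1575*(-5) = 7875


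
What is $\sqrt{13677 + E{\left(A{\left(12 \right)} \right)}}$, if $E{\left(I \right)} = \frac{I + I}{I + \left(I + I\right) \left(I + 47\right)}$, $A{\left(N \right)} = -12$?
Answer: $\frac{\sqrt{68945899}}{71} \approx 116.95$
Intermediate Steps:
$E{\left(I \right)} = \frac{2 I}{I + 2 I \left(47 + I\right)}$
$\sqrt{13677 + E{\left(A{\left(12 \right)} \right)}} = \sqrt{13677 + \frac{2}{95 + 2 \left(-12\right)}} = \sqrt{13677 + \frac{2}{95 - 24}} = \sqrt{13677 + \frac{2}{71}} = \sqrt{\frac{971069}{71}} = \frac{\sqrt{68945899}}{71}$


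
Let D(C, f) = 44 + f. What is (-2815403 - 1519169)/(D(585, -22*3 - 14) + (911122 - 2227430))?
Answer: 1083643/329086 ≈ 3.2929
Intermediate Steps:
(-2815403 - 1519169)/(D(585, -22*3 - 14) + (911122 - 2227430)) = (-2815403 - 1519169)/((44 + (-22*3 - 14)) + (911122 - 2227430)) = -4334572/((44 + (-66 - 14)) - 1316308) = -4334572/((44 - 80) - 1316308) = -4334572/(-36 - 1316308) = -4334572/(-1316344) = -4334572*(-1/1316344) = 1083643/329086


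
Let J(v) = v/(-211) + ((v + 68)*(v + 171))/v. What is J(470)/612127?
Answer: 36272069/30352317295 ≈ 0.0011950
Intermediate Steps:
J(v) = -v/211 + (68 + v)*(171 + v)/v (J(v) = v*(-1/211) + ((68 + v)*(171 + v))/v = -v/211 + (68 + v)*(171 + v)/v)
J(470)/612127 = (239 + 11628/470 + (210/211)*470)/612127 = (239 + 11628*(1/470) + 98700/211)*(1/612127) = (239 + 5814/235 + 98700/211)*(1/612127) = (36272069/49585)*(1/612127) = 36272069/30352317295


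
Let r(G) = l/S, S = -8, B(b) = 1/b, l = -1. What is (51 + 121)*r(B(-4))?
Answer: 43/2 ≈ 21.500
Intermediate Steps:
r(G) = 1/8 (r(G) = -1/(-8) = -1*(-1/8) = 1/8)
(51 + 121)*r(B(-4)) = (51 + 121)*(1/8) = 172*(1/8) = 43/2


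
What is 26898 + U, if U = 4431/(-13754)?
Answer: 369950661/13754 ≈ 26898.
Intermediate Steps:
U = -4431/13754 (U = 4431*(-1/13754) = -4431/13754 ≈ -0.32216)
26898 + U = 26898 - 4431/13754 = 369950661/13754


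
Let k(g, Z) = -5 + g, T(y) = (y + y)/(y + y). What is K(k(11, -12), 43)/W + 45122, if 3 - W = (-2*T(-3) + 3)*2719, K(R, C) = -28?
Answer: 4376835/97 ≈ 45122.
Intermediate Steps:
T(y) = 1 (T(y) = (2*y)/((2*y)) = (2*y)*(1/(2*y)) = 1)
W = -2716 (W = 3 - (-2*1 + 3)*2719 = 3 - (-2 + 3)*2719 = 3 - 2719 = -2716)
K(k(11, -12), 43)/W + 45122 = -28/(-2716) + 45122 = -28*(-1/2716) + 45122 = 1/97 + 45122 = 4376835/97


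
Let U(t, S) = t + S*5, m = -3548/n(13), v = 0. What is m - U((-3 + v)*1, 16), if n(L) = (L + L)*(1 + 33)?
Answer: -17904/221 ≈ -81.014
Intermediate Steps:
n(L) = 68*L (n(L) = (2*L)*34 = 68*L)
m = -887/221 (m = -3548/(68*13) = -3548/884 = -3548*1/884 = -887/221 ≈ -4.0136)
U(t, S) = t + 5*S
m - U((-3 + v)*1, 16) = -887/221 - ((-3 + 0)*1 + 5*16) = -887/221 - (-3*1 + 80) = -887/221 - (-3 + 80) = -887/221 - 1*77 = -887/221 - 77 = -17904/221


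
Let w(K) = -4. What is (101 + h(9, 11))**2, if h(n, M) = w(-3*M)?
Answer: 9409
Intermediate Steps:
h(n, M) = -4
(101 + h(9, 11))**2 = (101 - 4)**2 = 97**2 = 9409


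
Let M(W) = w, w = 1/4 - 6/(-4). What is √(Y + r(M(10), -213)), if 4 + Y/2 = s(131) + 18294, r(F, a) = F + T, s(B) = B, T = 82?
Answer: √147703/2 ≈ 192.16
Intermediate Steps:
w = 7/4 (w = 1*(¼) - 6*(-¼) = ¼ + 3/2 = 7/4 ≈ 1.7500)
M(W) = 7/4
r(F, a) = 82 + F (r(F, a) = F + 82 = 82 + F)
Y = 36842 (Y = -8 + 2*(131 + 18294) = -8 + 2*18425 = -8 + 36850 = 36842)
√(Y + r(M(10), -213)) = √(36842 + (82 + 7/4)) = √(36842 + 335/4) = √(147703/4) = √147703/2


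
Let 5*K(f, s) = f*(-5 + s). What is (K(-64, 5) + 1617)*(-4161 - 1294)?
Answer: -8820735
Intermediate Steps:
K(f, s) = f*(-5 + s)/5 (K(f, s) = (f*(-5 + s))/5 = f*(-5 + s)/5)
(K(-64, 5) + 1617)*(-4161 - 1294) = ((1/5)*(-64)*(-5 + 5) + 1617)*(-4161 - 1294) = ((1/5)*(-64)*0 + 1617)*(-5455) = (0 + 1617)*(-5455) = 1617*(-5455) = -8820735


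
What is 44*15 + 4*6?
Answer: 684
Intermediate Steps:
44*15 + 4*6 = 660 + 24 = 684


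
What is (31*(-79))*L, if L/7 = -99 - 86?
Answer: 3171455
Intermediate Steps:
L = -1295 (L = 7*(-99 - 86) = 7*(-185) = -1295)
(31*(-79))*L = (31*(-79))*(-1295) = -2449*(-1295) = 3171455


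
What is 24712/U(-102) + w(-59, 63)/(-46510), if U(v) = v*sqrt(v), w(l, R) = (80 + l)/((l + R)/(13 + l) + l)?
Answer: 161/21069030 + 6178*I*sqrt(102)/2601 ≈ 7.6415e-6 + 23.989*I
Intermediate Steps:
w(l, R) = (80 + l)/(l + (R + l)/(13 + l)) (w(l, R) = (80 + l)/((R + l)/(13 + l) + l) = (80 + l)/(l + (R + l)/(13 + l)))
U(v) = v**(3/2)
24712/U(-102) + w(-59, 63)/(-46510) = 24712/((-102)**(3/2)) + ((1040 + (-59)**2 + 93*(-59))/(63 + (-59)**2 + 14*(-59)))/(-46510) = 24712/((-102*I*sqrt(102))) + ((1040 + 3481 - 5487)/(63 + 3481 - 826))*(-1/46510) = 24712*(I*sqrt(102)/10404) + (-966/2718)*(-1/46510) = 6178*I*sqrt(102)/2601 + ((1/2718)*(-966))*(-1/46510) = 6178*I*sqrt(102)/2601 - 161/453*(-1/46510) = 6178*I*sqrt(102)/2601 + 161/21069030 = 161/21069030 + 6178*I*sqrt(102)/2601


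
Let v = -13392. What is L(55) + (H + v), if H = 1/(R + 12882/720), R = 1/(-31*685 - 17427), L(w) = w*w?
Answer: -430265470379/41503597 ≈ -10367.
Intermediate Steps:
L(w) = w²
R = -1/38662 (R = 1/(-21235 - 17427) = 1/(-38662) = -1/38662 ≈ -2.5865e-5)
H = 2319720/41503597 (H = 1/(-1/38662 + 12882/720) = 1/(-1/38662 + 12882*(1/720)) = 1/(-1/38662 + 2147/120) = 1/(41503597/2319720) = 2319720/41503597 ≈ 0.055892)
L(55) + (H + v) = 55² + (2319720/41503597 - 13392) = 3025 - 555813851304/41503597 = -430265470379/41503597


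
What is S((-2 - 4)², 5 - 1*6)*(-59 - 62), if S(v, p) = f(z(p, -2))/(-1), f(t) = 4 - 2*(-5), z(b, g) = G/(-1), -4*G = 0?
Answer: 1694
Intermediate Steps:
G = 0 (G = -¼*0 = 0)
z(b, g) = 0 (z(b, g) = 0/(-1) = 0*(-1) = 0)
f(t) = 14 (f(t) = 4 + 10 = 14)
S(v, p) = -14 (S(v, p) = 14/(-1) = 14*(-1) = -14)
S((-2 - 4)², 5 - 1*6)*(-59 - 62) = -14*(-59 - 62) = -14*(-121) = 1694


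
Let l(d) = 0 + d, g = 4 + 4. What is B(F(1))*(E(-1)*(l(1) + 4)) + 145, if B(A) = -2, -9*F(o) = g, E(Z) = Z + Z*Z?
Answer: 145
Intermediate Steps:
E(Z) = Z + Z²
g = 8
F(o) = -8/9 (F(o) = -⅑*8 = -8/9)
l(d) = d
B(F(1))*(E(-1)*(l(1) + 4)) + 145 = -2*(-(1 - 1))*(1 + 4) + 145 = -2*(-1*0)*5 + 145 = -0*5 + 145 = -2*0 + 145 = 0 + 145 = 145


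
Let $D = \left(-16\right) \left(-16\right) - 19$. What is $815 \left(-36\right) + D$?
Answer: $-29103$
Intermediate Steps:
$D = 237$ ($D = 256 - 19 = 237$)
$815 \left(-36\right) + D = 815 \left(-36\right) + 237 = -29340 + 237 = -29103$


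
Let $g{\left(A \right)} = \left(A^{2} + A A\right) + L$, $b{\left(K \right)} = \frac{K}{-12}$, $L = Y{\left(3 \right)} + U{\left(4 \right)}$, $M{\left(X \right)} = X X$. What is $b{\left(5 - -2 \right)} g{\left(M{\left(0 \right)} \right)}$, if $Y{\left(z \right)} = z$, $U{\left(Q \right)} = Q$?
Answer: $- \frac{49}{12} \approx -4.0833$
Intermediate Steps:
$M{\left(X \right)} = X^{2}$
$L = 7$ ($L = 3 + 4 = 7$)
$b{\left(K \right)} = - \frac{K}{12}$ ($b{\left(K \right)} = K \left(- \frac{1}{12}\right) = - \frac{K}{12}$)
$g{\left(A \right)} = 7 + 2 A^{2}$ ($g{\left(A \right)} = \left(A^{2} + A A\right) + 7 = \left(A^{2} + A^{2}\right) + 7 = 2 A^{2} + 7 = 7 + 2 A^{2}$)
$b{\left(5 - -2 \right)} g{\left(M{\left(0 \right)} \right)} = - \frac{5 - -2}{12} \left(7 + 2 \left(0^{2}\right)^{2}\right) = - \frac{5 + 2}{12} \left(7 + 2 \cdot 0^{2}\right) = \left(- \frac{1}{12}\right) 7 \left(7 + 2 \cdot 0\right) = - \frac{7 \left(7 + 0\right)}{12} = \left(- \frac{7}{12}\right) 7 = - \frac{49}{12}$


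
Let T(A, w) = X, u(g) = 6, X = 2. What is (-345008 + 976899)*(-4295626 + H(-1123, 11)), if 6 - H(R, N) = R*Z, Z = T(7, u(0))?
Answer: -2712944390234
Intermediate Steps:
T(A, w) = 2
Z = 2
H(R, N) = 6 - 2*R (H(R, N) = 6 - R*2 = 6 - 2*R)
(-345008 + 976899)*(-4295626 + H(-1123, 11)) = (-345008 + 976899)*(-4295626 + (6 - 2*(-1123))) = 631891*(-4295626 + (6 + 2246)) = 631891*(-4295626 + 2252) = 631891*(-4293374) = -2712944390234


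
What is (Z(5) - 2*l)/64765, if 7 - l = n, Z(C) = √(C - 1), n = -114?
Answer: -48/12953 ≈ -0.0037057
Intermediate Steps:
Z(C) = √(-1 + C)
l = 121 (l = 7 - 1*(-114) = 7 + 114 = 121)
(Z(5) - 2*l)/64765 = (√(-1 + 5) - 2*121)/64765 = (√4 - 242)*(1/64765) = (2 - 242)*(1/64765) = -240*1/64765 = -48/12953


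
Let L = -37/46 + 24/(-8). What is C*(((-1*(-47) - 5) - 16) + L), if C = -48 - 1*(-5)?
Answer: -43903/46 ≈ -954.41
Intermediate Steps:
L = -175/46 (L = -37*1/46 + 24*(-1/8) = -37/46 - 3 = -175/46 ≈ -3.8043)
C = -43 (C = -48 + 5 = -43)
C*(((-1*(-47) - 5) - 16) + L) = -43*(((-1*(-47) - 5) - 16) - 175/46) = -43*(((47 - 5) - 16) - 175/46) = -43*((42 - 16) - 175/46) = -43*(26 - 175/46) = -43*1021/46 = -43903/46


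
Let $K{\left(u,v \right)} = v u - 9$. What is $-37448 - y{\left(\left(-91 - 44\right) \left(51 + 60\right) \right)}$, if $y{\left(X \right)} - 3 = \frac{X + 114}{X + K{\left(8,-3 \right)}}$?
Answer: $- \frac{187484663}{5006} \approx -37452.0$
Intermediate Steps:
$K{\left(u,v \right)} = -9 + u v$ ($K{\left(u,v \right)} = u v - 9 = -9 + u v$)
$y{\left(X \right)} = 3 + \frac{114 + X}{-33 + X}$ ($y{\left(X \right)} = 3 + \frac{X + 114}{X + \left(-9 + 8 \left(-3\right)\right)} = 3 + \frac{114 + X}{X - 33} = 3 + \frac{114 + X}{-33 + X}$)
$-37448 - y{\left(\left(-91 - 44\right) \left(51 + 60\right) \right)} = -37448 - \frac{15 + 4 \left(-91 - 44\right) \left(51 + 60\right)}{-33 + \left(-91 - 44\right) \left(51 + 60\right)} = -37448 - \frac{15 + 4 \left(\left(-135\right) 111\right)}{-33 - 14985} = -37448 - \frac{15 + 4 \left(-14985\right)}{-33 - 14985} = -37448 - \frac{15 - 59940}{-15018} = -37448 - \left(- \frac{1}{15018}\right) \left(-59925\right) = -37448 - \frac{19975}{5006} = - \frac{187484663}{5006}$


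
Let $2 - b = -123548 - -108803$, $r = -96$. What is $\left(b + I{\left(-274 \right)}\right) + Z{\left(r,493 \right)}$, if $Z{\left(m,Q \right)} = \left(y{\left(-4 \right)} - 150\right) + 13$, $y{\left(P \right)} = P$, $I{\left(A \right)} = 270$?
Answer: $14876$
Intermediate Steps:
$Z{\left(m,Q \right)} = -141$ ($Z{\left(m,Q \right)} = \left(-4 - 150\right) + 13 = -154 + 13 = -141$)
$b = 14747$ ($b = 2 - \left(-123548 - -108803\right) = 2 - \left(-123548 + 108803\right) = 2 - -14745 = 2 + 14745 = 14747$)
$\left(b + I{\left(-274 \right)}\right) + Z{\left(r,493 \right)} = \left(14747 + 270\right) - 141 = 15017 - 141 = 14876$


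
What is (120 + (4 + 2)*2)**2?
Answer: 17424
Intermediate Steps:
(120 + (4 + 2)*2)**2 = (120 + 6*2)**2 = (120 + 12)**2 = 132**2 = 17424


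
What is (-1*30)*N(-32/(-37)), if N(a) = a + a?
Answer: -1920/37 ≈ -51.892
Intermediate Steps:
N(a) = 2*a
(-1*30)*N(-32/(-37)) = (-1*30)*(2*(-32/(-37))) = -60*(-32*(-1/37)) = -60*32/37 = -30*64/37 = -1920/37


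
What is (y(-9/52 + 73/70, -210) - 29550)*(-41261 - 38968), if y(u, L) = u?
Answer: 4314668846493/1820 ≈ 2.3707e+9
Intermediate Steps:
(y(-9/52 + 73/70, -210) - 29550)*(-41261 - 38968) = ((-9/52 + 73/70) - 29550)*(-41261 - 38968) = ((-9*1/52 + 73*(1/70)) - 29550)*(-80229) = ((-9/52 + 73/70) - 29550)*(-80229) = (1583/1820 - 29550)*(-80229) = -53779417/1820*(-80229) = 4314668846493/1820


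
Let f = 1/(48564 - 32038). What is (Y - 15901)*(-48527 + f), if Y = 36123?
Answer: -8108589259311/8263 ≈ -9.8131e+8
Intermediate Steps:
f = 1/16526 ≈ 6.0511e-5
(Y - 15901)*(-48527 + f) = (36123 - 15901)*(-48527 + 1/16526) = 20222*(-801957201/16526) = -8108589259311/8263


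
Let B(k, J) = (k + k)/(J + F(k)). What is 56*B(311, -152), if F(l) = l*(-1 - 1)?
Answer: -17416/387 ≈ -45.003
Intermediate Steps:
F(l) = -2*l (F(l) = l*(-2) = -2*l)
B(k, J) = 2*k/(J - 2*k) (B(k, J) = (k + k)/(J - 2*k) = (2*k)/(J - 2*k) = 2*k/(J - 2*k))
56*B(311, -152) = 56*(2*311/(-152 - 2*311)) = 56*(2*311/(-152 - 622)) = 56*(2*311/(-774)) = 56*(2*311*(-1/774)) = 56*(-311/387) = -17416/387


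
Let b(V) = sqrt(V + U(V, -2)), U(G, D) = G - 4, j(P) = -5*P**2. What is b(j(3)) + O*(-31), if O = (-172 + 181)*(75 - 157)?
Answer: 22878 + I*sqrt(94) ≈ 22878.0 + 9.6954*I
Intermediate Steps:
O = -738 (O = 9*(-82) = -738)
U(G, D) = -4 + G
b(V) = sqrt(-4 + 2*V) (b(V) = sqrt(V + (-4 + V)) = sqrt(-4 + 2*V))
b(j(3)) + O*(-31) = sqrt(-4 + 2*(-5*3**2)) - 738*(-31) = sqrt(-4 + 2*(-5*9)) + 22878 = sqrt(-4 + 2*(-45)) + 22878 = sqrt(-4 - 90) + 22878 = sqrt(-94) + 22878 = I*sqrt(94) + 22878 = 22878 + I*sqrt(94)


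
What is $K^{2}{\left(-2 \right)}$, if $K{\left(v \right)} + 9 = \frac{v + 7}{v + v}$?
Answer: $\frac{1681}{16} \approx 105.06$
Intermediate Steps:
$K{\left(v \right)} = -9 + \frac{7 + v}{2 v}$ ($K{\left(v \right)} = -9 + \frac{v + 7}{v + v} = -9 + \frac{7 + v}{2 v}$)
$K^{2}{\left(-2 \right)} = \left(\frac{7 - -34}{2 \left(-2\right)}\right)^{2} = \left(\frac{1}{2} \left(- \frac{1}{2}\right) \left(7 + 34\right)\right)^{2} = \left(\frac{1}{2} \left(- \frac{1}{2}\right) 41\right)^{2} = \left(- \frac{41}{4}\right)^{2} = \frac{1681}{16}$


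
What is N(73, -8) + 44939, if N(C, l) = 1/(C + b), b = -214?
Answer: 6336398/141 ≈ 44939.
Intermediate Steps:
N(C, l) = 1/(-214 + C) (N(C, l) = 1/(C - 214) = 1/(-214 + C))
N(73, -8) + 44939 = 1/(-214 + 73) + 44939 = 1/(-141) + 44939 = -1/141 + 44939 = 6336398/141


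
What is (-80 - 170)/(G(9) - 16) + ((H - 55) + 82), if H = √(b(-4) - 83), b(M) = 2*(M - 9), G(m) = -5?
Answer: 817/21 + I*√109 ≈ 38.905 + 10.44*I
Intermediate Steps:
b(M) = -18 + 2*M (b(M) = 2*(-9 + M) = -18 + 2*M)
H = I*√109 (H = √((-18 + 2*(-4)) - 83) = √((-18 - 8) - 83) = √(-26 - 83) = √(-109) = I*√109 ≈ 10.44*I)
(-80 - 170)/(G(9) - 16) + ((H - 55) + 82) = (-80 - 170)/(-5 - 16) + ((I*√109 - 55) + 82) = -250/(-21) + ((-55 + I*√109) + 82) = -250*(-1/21) + (27 + I*√109) = 250/21 + (27 + I*√109) = 817/21 + I*√109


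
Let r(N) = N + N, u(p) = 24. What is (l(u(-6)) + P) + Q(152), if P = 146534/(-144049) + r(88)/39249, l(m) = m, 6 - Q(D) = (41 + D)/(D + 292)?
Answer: 23891611059893/836759321748 ≈ 28.553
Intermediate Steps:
r(N) = 2*N
Q(D) = 6 - (41 + D)/(292 + D) (Q(D) = 6 - (41 + D)/(D + 292) = 6 - (41 + D)/(292 + D))
P = -5725960342/5653779201 (P = 146534/(-144049) + (2*88)/39249 = 146534*(-1/144049) + 176*(1/39249) = -146534/144049 + 176/39249 = -5725960342/5653779201 ≈ -1.0128)
(l(u(-6)) + P) + Q(152) = (24 - 5725960342/5653779201) + (1711 + 5*152)/(292 + 152) = 129964740482/5653779201 + (1711 + 760)/444 = 129964740482/5653779201 + (1/444)*2471 = 129964740482/5653779201 + 2471/444 = 23891611059893/836759321748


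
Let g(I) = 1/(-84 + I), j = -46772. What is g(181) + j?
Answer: -4536883/97 ≈ -46772.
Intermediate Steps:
g(181) + j = 1/(-84 + 181) - 46772 = 1/97 - 46772 = -4536883/97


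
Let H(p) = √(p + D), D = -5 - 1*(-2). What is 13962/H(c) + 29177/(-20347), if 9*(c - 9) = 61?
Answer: -29177/20347 + 41886*√115/115 ≈ 3904.5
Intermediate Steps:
D = -3 (D = -5 + 2 = -3)
c = 142/9 (c = 9 + (⅑)*61 = 9 + 61/9 = 142/9 ≈ 15.778)
H(p) = √(-3 + p) (H(p) = √(p - 3) = √(-3 + p))
13962/H(c) + 29177/(-20347) = 13962/(√(-3 + 142/9)) + 29177/(-20347) = 13962/(√(115/9)) + 29177*(-1/20347) = 13962/((√115/3)) - 29177/20347 = 13962*(3*√115/115) - 29177/20347 = 41886*√115/115 - 29177/20347 = -29177/20347 + 41886*√115/115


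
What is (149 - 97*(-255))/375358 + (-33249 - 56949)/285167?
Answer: -13380222628/53519857393 ≈ -0.25000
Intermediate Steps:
(149 - 97*(-255))/375358 + (-33249 - 56949)/285167 = (149 + 24735)*(1/375358) - 90198*1/285167 = 24884*(1/375358) - 90198/285167 = 12442/187679 - 90198/285167 = -13380222628/53519857393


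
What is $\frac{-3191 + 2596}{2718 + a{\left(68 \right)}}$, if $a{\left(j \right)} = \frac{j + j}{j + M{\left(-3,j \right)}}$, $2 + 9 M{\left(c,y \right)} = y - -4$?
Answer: $- \frac{40579}{185490} \approx -0.21877$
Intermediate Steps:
$M{\left(c,y \right)} = \frac{2}{9} + \frac{y}{9}$ ($M{\left(c,y \right)} = - \frac{2}{9} + \frac{y - -4}{9} = - \frac{2}{9} + \frac{y + 4}{9} = - \frac{2}{9} + \frac{4 + y}{9} = - \frac{2}{9} + \left(\frac{4}{9} + \frac{y}{9}\right) = \frac{2}{9} + \frac{y}{9}$)
$a{\left(j \right)} = \frac{2 j}{\frac{2}{9} + \frac{10 j}{9}}$ ($a{\left(j \right)} = \frac{j + j}{j + \left(\frac{2}{9} + \frac{j}{9}\right)} = \frac{2 j}{\frac{2}{9} + \frac{10 j}{9}}$)
$\frac{-3191 + 2596}{2718 + a{\left(68 \right)}} = \frac{-3191 + 2596}{2718 + 9 \cdot 68 \frac{1}{1 + 5 \cdot 68}} = - \frac{595}{2718 + 9 \cdot 68 \frac{1}{1 + 340}} = - \frac{595}{2718 + 9 \cdot 68 \cdot \frac{1}{341}} = - \frac{595}{2718 + \frac{612}{341}} = - \frac{595}{\frac{927450}{341}} = \left(-595\right) \frac{341}{927450} = - \frac{40579}{185490}$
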